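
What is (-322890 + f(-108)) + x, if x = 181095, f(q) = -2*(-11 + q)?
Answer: -141557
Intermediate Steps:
f(q) = 22 - 2*q
(-322890 + f(-108)) + x = (-322890 + (22 - 2*(-108))) + 181095 = (-322890 + (22 + 216)) + 181095 = (-322890 + 238) + 181095 = -322652 + 181095 = -141557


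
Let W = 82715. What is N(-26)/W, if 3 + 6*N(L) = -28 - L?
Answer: -1/99258 ≈ -1.0075e-5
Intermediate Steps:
N(L) = -31/6 - L/6 (N(L) = -½ + (-28 - L)/6 = -½ + (-14/3 - L/6) = -31/6 - L/6)
N(-26)/W = (-31/6 - ⅙*(-26))/82715 = (-31/6 + 13/3)*(1/82715) = -⅚*1/82715 = -1/99258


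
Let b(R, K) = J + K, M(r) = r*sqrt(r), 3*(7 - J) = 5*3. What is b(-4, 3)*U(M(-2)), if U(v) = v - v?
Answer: 0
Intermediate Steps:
J = 2 (J = 7 - 5*3/3 = 7 - 1/3*15 = 7 - 5 = 2)
M(r) = r**(3/2)
b(R, K) = 2 + K
U(v) = 0
b(-4, 3)*U(M(-2)) = (2 + 3)*0 = 5*0 = 0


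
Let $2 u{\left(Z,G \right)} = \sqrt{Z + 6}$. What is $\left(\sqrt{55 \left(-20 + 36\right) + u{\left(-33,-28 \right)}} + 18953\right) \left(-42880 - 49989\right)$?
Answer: $-1760146157 - \frac{92869 \sqrt{3520 + 6 i \sqrt{3}}}{2} \approx -1.7629 \cdot 10^{9} - 4066.8 i$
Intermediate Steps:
$u{\left(Z,G \right)} = \frac{\sqrt{6 + Z}}{2}$ ($u{\left(Z,G \right)} = \frac{\sqrt{Z + 6}}{2} = \frac{\sqrt{6 + Z}}{2}$)
$\left(\sqrt{55 \left(-20 + 36\right) + u{\left(-33,-28 \right)}} + 18953\right) \left(-42880 - 49989\right) = \left(\sqrt{55 \left(-20 + 36\right) + \frac{\sqrt{6 - 33}}{2}} + 18953\right) \left(-42880 - 49989\right) = \left(\sqrt{55 \cdot 16 + \frac{\sqrt{-27}}{2}} + 18953\right) \left(-92869\right) = \left(\sqrt{880 + \frac{3 i \sqrt{3}}{2}} + 18953\right) \left(-92869\right) = \left(18953 + \sqrt{880 + \frac{3 i \sqrt{3}}{2}}\right) \left(-92869\right) = -1760146157 - 92869 \sqrt{880 + \frac{3 i \sqrt{3}}{2}}$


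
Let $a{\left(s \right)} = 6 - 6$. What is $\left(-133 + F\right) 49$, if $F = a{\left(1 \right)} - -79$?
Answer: $-2646$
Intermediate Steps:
$a{\left(s \right)} = 0$ ($a{\left(s \right)} = 6 - 6 = 0$)
$F = 79$ ($F = 0 - -79 = 0 + 79 = 79$)
$\left(-133 + F\right) 49 = \left(-133 + 79\right) 49 = \left(-54\right) 49 = -2646$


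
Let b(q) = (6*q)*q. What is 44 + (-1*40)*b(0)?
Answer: 44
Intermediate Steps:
b(q) = 6*q**2
44 + (-1*40)*b(0) = 44 + (-1*40)*(6*0**2) = 44 - 240*0 = 44 - 40*0 = 44 + 0 = 44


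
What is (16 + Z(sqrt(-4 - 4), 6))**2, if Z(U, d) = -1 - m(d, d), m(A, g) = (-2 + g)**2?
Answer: 1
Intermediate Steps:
Z(U, d) = -1 - (-2 + d)**2
(16 + Z(sqrt(-4 - 4), 6))**2 = (16 + (-1 - (-2 + 6)**2))**2 = (16 + (-1 - 1*4**2))**2 = (16 + (-1 - 1*16))**2 = (16 + (-1 - 16))**2 = (16 - 17)**2 = (-1)**2 = 1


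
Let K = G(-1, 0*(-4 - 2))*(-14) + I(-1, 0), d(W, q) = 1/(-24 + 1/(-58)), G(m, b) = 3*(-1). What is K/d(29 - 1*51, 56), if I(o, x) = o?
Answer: -57113/58 ≈ -984.71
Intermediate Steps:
G(m, b) = -3
d(W, q) = -58/1393 (d(W, q) = 1/(-24 - 1/58) = 1/(-1393/58) = -58/1393)
K = 41 (K = -3*(-14) - 1 = 42 - 1 = 41)
K/d(29 - 1*51, 56) = 41/(-58/1393) = 41*(-1393/58) = -57113/58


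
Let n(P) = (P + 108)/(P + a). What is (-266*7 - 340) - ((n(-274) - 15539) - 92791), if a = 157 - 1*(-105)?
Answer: 636685/6 ≈ 1.0611e+5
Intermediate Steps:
a = 262 (a = 157 + 105 = 262)
n(P) = (108 + P)/(262 + P) (n(P) = (P + 108)/(P + 262) = (108 + P)/(262 + P))
(-266*7 - 340) - ((n(-274) - 15539) - 92791) = (-266*7 - 340) - (((108 - 274)/(262 - 274) - 15539) - 92791) = (-1862 - 340) - ((-166/(-12) - 15539) - 92791) = -2202 - ((-1/12*(-166) - 15539) - 92791) = -2202 - ((83/6 - 15539) - 92791) = -2202 - (-93151/6 - 92791) = -2202 - 1*(-649897/6) = -2202 + 649897/6 = 636685/6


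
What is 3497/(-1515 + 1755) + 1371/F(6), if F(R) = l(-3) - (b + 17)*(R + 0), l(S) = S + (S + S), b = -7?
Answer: -29249/5520 ≈ -5.2987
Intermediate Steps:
l(S) = 3*S (l(S) = S + 2*S = 3*S)
F(R) = -9 - 10*R (F(R) = 3*(-3) - (-7 + 17)*(R + 0) = -9 - 10*R)
3497/(-1515 + 1755) + 1371/F(6) = 3497/(-1515 + 1755) + 1371/(-9 - 10*6) = 3497/240 + 1371/(-9 - 60) = 3497*(1/240) + 1371/(-69) = 3497/240 + 1371*(-1/69) = 3497/240 - 457/23 = -29249/5520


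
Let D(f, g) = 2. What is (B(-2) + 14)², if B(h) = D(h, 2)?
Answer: 256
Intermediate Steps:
B(h) = 2
(B(-2) + 14)² = (2 + 14)² = 16² = 256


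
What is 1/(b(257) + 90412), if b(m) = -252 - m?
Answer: 1/89903 ≈ 1.1123e-5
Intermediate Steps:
1/(b(257) + 90412) = 1/((-252 - 1*257) + 90412) = 1/((-252 - 257) + 90412) = 1/(-509 + 90412) = 1/89903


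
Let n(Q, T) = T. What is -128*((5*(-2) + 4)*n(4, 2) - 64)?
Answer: 9728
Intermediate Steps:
-128*((5*(-2) + 4)*n(4, 2) - 64) = -128*((5*(-2) + 4)*2 - 64) = -128*((-10 + 4)*2 - 64) = -128*(-6*2 - 64) = -128*(-12 - 64) = -128*(-76) = 9728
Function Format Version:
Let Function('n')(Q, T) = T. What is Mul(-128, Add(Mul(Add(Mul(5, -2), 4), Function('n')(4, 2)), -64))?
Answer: 9728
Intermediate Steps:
Mul(-128, Add(Mul(Add(Mul(5, -2), 4), Function('n')(4, 2)), -64)) = Mul(-128, Add(Mul(Add(Mul(5, -2), 4), 2), -64)) = Mul(-128, Add(Mul(Add(-10, 4), 2), -64)) = Mul(-128, Add(Mul(-6, 2), -64)) = Mul(-128, Add(-12, -64)) = Mul(-128, -76) = 9728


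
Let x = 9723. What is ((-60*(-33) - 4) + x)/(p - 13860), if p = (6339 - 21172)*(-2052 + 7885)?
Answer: -11699/86534749 ≈ -0.00013519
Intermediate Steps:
p = -86520889 (p = -14833*5833 = -86520889)
((-60*(-33) - 4) + x)/(p - 13860) = ((-60*(-33) - 4) + 9723)/(-86520889 - 13860) = ((1980 - 4) + 9723)/(-86534749) = (1976 + 9723)*(-1/86534749) = 11699*(-1/86534749) = -11699/86534749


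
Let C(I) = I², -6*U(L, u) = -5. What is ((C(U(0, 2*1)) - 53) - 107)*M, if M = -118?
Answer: 338365/18 ≈ 18798.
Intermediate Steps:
U(L, u) = ⅚ (U(L, u) = -⅙*(-5) = ⅚)
((C(U(0, 2*1)) - 53) - 107)*M = (((⅚)² - 53) - 107)*(-118) = ((25/36 - 53) - 107)*(-118) = (-1883/36 - 107)*(-118) = -5735/36*(-118) = 338365/18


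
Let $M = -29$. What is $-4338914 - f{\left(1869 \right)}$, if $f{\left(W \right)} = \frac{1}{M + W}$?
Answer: $- \frac{7983601761}{1840} \approx -4.3389 \cdot 10^{6}$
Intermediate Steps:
$f{\left(W \right)} = \frac{1}{-29 + W}$
$-4338914 - f{\left(1869 \right)} = -4338914 - \frac{1}{-29 + 1869} = -4338914 - \frac{1}{1840} = - \frac{7983601761}{1840}$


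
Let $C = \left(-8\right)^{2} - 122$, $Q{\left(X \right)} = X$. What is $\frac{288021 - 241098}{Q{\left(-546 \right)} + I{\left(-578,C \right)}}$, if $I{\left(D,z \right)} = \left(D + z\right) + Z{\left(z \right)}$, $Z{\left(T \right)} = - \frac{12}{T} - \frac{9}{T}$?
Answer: $- \frac{907178}{22845} \approx -39.71$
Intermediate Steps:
$Z{\left(T \right)} = - \frac{21}{T}$
$C = -58$ ($C = 64 - 122 = -58$)
$I{\left(D,z \right)} = D + z - \frac{21}{z}$ ($I{\left(D,z \right)} = \left(D + z\right) - \frac{21}{z} = D + z - \frac{21}{z}$)
$\frac{288021 - 241098}{Q{\left(-546 \right)} + I{\left(-578,C \right)}} = \frac{288021 - 241098}{-546 - \left(636 - \frac{21}{58}\right)} = \frac{46923}{-546 - \frac{36867}{58}} = \frac{46923}{- \frac{68535}{58}} = 46923 \left(- \frac{58}{68535}\right) = - \frac{907178}{22845}$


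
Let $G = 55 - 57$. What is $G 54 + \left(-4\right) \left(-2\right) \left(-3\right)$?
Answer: $-132$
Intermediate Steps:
$G = -2$
$G 54 + \left(-4\right) \left(-2\right) \left(-3\right) = \left(-2\right) 54 + \left(-4\right) \left(-2\right) \left(-3\right) = -108 + 8 \left(-3\right) = -108 - 24 = -132$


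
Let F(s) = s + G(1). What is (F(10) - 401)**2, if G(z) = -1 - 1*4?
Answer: 156816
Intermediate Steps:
G(z) = -5 (G(z) = -1 - 4 = -5)
F(s) = -5 + s (F(s) = s - 5 = -5 + s)
(F(10) - 401)**2 = ((-5 + 10) - 401)**2 = (5 - 401)**2 = (-396)**2 = 156816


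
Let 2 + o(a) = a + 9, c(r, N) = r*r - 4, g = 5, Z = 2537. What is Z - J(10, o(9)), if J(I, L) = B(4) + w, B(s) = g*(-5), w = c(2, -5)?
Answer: 2562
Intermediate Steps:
c(r, N) = -4 + r**2 (c(r, N) = r**2 - 4 = -4 + r**2)
w = 0 (w = -4 + 2**2 = -4 + 4 = 0)
B(s) = -25 (B(s) = 5*(-5) = -25)
o(a) = 7 + a (o(a) = -2 + (a + 9) = -2 + (9 + a) = 7 + a)
J(I, L) = -25 (J(I, L) = -25 + 0 = -25)
Z - J(10, o(9)) = 2537 - 1*(-25) = 2537 + 25 = 2562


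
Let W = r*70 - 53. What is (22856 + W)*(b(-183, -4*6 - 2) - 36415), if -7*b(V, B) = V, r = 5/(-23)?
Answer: -133504639918/161 ≈ -8.2922e+8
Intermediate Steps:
r = -5/23 (r = 5*(-1/23) = -5/23 ≈ -0.21739)
b(V, B) = -V/7
W = -1569/23 (W = -5/23*70 - 53 = -350/23 - 53 = -1569/23 ≈ -68.217)
(22856 + W)*(b(-183, -4*6 - 2) - 36415) = (22856 - 1569/23)*(-1/7*(-183) - 36415) = 524119*(183/7 - 36415)/23 = (524119/23)*(-254722/7) = -133504639918/161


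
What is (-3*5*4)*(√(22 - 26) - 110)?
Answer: 6600 - 120*I ≈ 6600.0 - 120.0*I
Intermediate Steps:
(-3*5*4)*(√(22 - 26) - 110) = (-15*4)*(√(-4) - 110) = -60*(2*I - 110) = -60*(-110 + 2*I) = 6600 - 120*I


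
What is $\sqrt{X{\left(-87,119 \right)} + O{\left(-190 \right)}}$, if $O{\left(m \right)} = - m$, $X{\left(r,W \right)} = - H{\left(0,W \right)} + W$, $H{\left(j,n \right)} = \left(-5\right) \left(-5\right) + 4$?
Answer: $2 \sqrt{70} \approx 16.733$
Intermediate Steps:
$H{\left(j,n \right)} = 29$ ($H{\left(j,n \right)} = 25 + 4 = 29$)
$X{\left(r,W \right)} = -29 + W$ ($X{\left(r,W \right)} = \left(-1\right) 29 + W = -29 + W$)
$\sqrt{X{\left(-87,119 \right)} + O{\left(-190 \right)}} = \sqrt{\left(-29 + 119\right) - -190} = \sqrt{90 + 190} = \sqrt{280} = 2 \sqrt{70}$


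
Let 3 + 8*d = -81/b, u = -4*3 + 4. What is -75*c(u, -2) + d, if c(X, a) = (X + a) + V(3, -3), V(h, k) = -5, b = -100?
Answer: 899781/800 ≈ 1124.7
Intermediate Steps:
u = -8 (u = -12 + 4 = -8)
c(X, a) = -5 + X + a (c(X, a) = (X + a) - 5 = -5 + X + a)
d = -219/800 (d = -3/8 + (-81/(-100))/8 = -3/8 + (-81*(-1/100))/8 = -3/8 + (⅛)*(81/100) = -3/8 + 81/800 = -219/800 ≈ -0.27375)
-75*c(u, -2) + d = -75*(-5 - 8 - 2) - 219/800 = -75*(-15) - 219/800 = 1125 - 219/800 = 899781/800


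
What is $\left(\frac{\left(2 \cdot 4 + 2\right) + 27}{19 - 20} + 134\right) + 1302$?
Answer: $1399$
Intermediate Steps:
$\left(\frac{\left(2 \cdot 4 + 2\right) + 27}{19 - 20} + 134\right) + 1302 = \left(\frac{\left(8 + 2\right) + 27}{-1} + 134\right) + 1302 = \left(- (10 + 27) + 134\right) + 1302 = \left(\left(-1\right) 37 + 134\right) + 1302 = \left(-37 + 134\right) + 1302 = 97 + 1302 = 1399$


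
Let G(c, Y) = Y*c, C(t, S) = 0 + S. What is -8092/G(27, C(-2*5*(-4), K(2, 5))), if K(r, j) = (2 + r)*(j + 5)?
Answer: -2023/270 ≈ -7.4926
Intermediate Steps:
K(r, j) = (2 + r)*(5 + j)
C(t, S) = S
-8092/G(27, C(-2*5*(-4), K(2, 5))) = -8092*1/(27*(10 + 2*5 + 5*2 + 5*2)) = -8092*1/(27*(10 + 10 + 10 + 10)) = -8092/(40*27) = -8092/1080 = -8092*1/1080 = -2023/270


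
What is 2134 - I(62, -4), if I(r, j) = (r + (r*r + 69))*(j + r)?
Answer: -228416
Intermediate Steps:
I(r, j) = (j + r)*(69 + r + r**2) (I(r, j) = (r + (r**2 + 69))*(j + r) = (r + (69 + r**2))*(j + r) = (69 + r + r**2)*(j + r) = (j + r)*(69 + r + r**2))
2134 - I(62, -4) = 2134 - (62**2 + 62**3 + 69*(-4) + 69*62 - 4*62 - 4*62**2) = 2134 - (3844 + 238328 - 276 + 4278 - 248 - 4*3844) = 2134 - (3844 + 238328 - 276 + 4278 - 248 - 15376) = 2134 - 1*230550 = 2134 - 230550 = -228416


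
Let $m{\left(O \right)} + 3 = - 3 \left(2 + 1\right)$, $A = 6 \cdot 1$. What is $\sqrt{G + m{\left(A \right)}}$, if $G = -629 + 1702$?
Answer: $\sqrt{1061} \approx 32.573$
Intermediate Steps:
$A = 6$
$m{\left(O \right)} = -12$ ($m{\left(O \right)} = -3 - 3 \left(2 + 1\right) = -3 - 9 = -12$)
$G = 1073$
$\sqrt{G + m{\left(A \right)}} = \sqrt{1073 - 12} = \sqrt{1061}$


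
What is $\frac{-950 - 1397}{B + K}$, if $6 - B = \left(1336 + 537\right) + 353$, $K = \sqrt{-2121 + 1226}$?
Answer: $\frac{1042068}{985859} + \frac{2347 i \sqrt{895}}{4929295} \approx 1.057 + 0.014244 i$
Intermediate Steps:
$K = i \sqrt{895}$ ($K = \sqrt{-895} = i \sqrt{895} \approx 29.917 i$)
$B = -2220$ ($B = 6 - \left(\left(1336 + 537\right) + 353\right) = 6 - \left(1873 + 353\right) = 6 - 2226 = -2220$)
$\frac{-950 - 1397}{B + K} = \frac{-950 - 1397}{-2220 + i \sqrt{895}} = - \frac{2347}{-2220 + i \sqrt{895}}$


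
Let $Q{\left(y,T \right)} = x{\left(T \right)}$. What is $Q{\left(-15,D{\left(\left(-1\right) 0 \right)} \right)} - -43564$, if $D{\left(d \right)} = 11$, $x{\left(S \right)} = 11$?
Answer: $43575$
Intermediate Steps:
$Q{\left(y,T \right)} = 11$
$Q{\left(-15,D{\left(\left(-1\right) 0 \right)} \right)} - -43564 = 11 - -43564 = 11 + 43564 = 43575$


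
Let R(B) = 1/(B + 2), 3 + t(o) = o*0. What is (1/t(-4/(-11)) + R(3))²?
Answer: 4/225 ≈ 0.017778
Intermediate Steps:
t(o) = -3 (t(o) = -3 + o*0 = -3 + 0 = -3)
R(B) = 1/(2 + B)
(1/t(-4/(-11)) + R(3))² = (1/(-3) + 1/(2 + 3))² = (-⅓ + 1/5)² = (-⅓ + ⅕)² = (-2/15)² = 4/225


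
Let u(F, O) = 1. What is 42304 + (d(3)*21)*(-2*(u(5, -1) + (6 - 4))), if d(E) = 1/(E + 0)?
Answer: 42262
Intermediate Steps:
d(E) = 1/E
42304 + (d(3)*21)*(-2*(u(5, -1) + (6 - 4))) = 42304 + (21/3)*(-2*(1 + (6 - 4))) = 42304 + ((⅓)*21)*(-2*(1 + 2)) = 42304 + 7*(-2*3) = 42304 + 7*(-6) = 42304 - 42 = 42262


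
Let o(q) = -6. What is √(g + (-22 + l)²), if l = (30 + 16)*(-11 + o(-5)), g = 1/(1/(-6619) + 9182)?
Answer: √2387654164006472493667/60775657 ≈ 804.00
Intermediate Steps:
g = 6619/60775657 (g = 1/(-1/6619 + 9182) = 1/(60775657/6619) = 6619/60775657 ≈ 0.00010891)
l = -782 (l = (30 + 16)*(-11 - 6) = 46*(-17) = -782)
√(g + (-22 + l)²) = √(6619/60775657 + (-22 - 782)²) = √(6619/60775657 + (-804)²) = √(6619/60775657 + 646416) = √(39286357101931/60775657) = √2387654164006472493667/60775657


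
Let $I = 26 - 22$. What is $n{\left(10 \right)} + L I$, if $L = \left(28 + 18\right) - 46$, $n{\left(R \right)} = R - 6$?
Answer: $4$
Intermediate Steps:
$n{\left(R \right)} = -6 + R$
$L = 0$ ($L = 46 - 46 = 0$)
$I = 4$
$n{\left(10 \right)} + L I = \left(-6 + 10\right) + 0 \cdot 4 = 4 + 0 = 4$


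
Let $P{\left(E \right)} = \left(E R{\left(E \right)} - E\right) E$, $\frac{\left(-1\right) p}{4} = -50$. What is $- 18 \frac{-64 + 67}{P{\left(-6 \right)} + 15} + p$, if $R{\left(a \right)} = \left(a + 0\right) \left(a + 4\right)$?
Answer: $\frac{27382}{137} \approx 199.87$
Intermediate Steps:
$p = 200$ ($p = \left(-4\right) \left(-50\right) = 200$)
$R{\left(a \right)} = a \left(4 + a\right)$
$P{\left(E \right)} = E \left(- E + E^{2} \left(4 + E\right)\right)$ ($P{\left(E \right)} = \left(E E \left(4 + E\right) - E\right) E = \left(E^{2} \left(4 + E\right) - E\right) E = \left(- E + E^{2} \left(4 + E\right)\right) E = E \left(- E + E^{2} \left(4 + E\right)\right)$)
$- 18 \frac{-64 + 67}{P{\left(-6 \right)} + 15} + p = - 18 \frac{-64 + 67}{\left(-6\right)^{2} \left(-1 - 6 \left(4 - 6\right)\right) + 15} + 200 = - 18 \frac{3}{36 \left(-1 - -12\right) + 15} + 200 = - 18 \frac{3}{36 \left(-1 + 12\right) + 15} + 200 = - 18 \frac{3}{36 \cdot 11 + 15} + 200 = - 18 \frac{3}{396 + 15} + 200 = - 18 \cdot \frac{3}{411} + 200 = - 18 \cdot 3 \cdot \frac{1}{411} + 200 = \left(-18\right) \frac{1}{137} + 200 = - \frac{18}{137} + 200 = \frac{27382}{137}$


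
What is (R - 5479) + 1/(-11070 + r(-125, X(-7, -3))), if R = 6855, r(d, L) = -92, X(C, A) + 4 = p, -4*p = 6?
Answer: 15358911/11162 ≈ 1376.0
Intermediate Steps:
p = -3/2 (p = -1/4*6 = -3/2 ≈ -1.5000)
X(C, A) = -11/2 (X(C, A) = -4 - 3/2 = -11/2)
(R - 5479) + 1/(-11070 + r(-125, X(-7, -3))) = (6855 - 5479) + 1/(-11070 - 92) = 1376 + 1/(-11162) = 1376 - 1/11162 = 15358911/11162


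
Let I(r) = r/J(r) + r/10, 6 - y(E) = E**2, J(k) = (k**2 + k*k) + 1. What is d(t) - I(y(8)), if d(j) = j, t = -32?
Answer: -881209/33645 ≈ -26.191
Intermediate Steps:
J(k) = 1 + 2*k**2 (J(k) = (k**2 + k**2) + 1 = 2*k**2 + 1 = 1 + 2*k**2)
y(E) = 6 - E**2
I(r) = r/10 + r/(1 + 2*r**2) (I(r) = r/(1 + 2*r**2) + r/10 = r/10 + r/(1 + 2*r**2))
d(t) - I(y(8)) = -32 - (6 - 1*8**2)*(11 + 2*(6 - 1*8**2)**2)/(10*(1 + 2*(6 - 1*8**2)**2)) = -32 - (6 - 1*64)*(11 + 2*(6 - 1*64)**2)/(10*(1 + 2*(6 - 1*64)**2)) = -32 - (6 - 64)*(11 + 2*(6 - 64)**2)/(10*(1 + 2*(6 - 64)**2)) = -32 - (-58)*(11 + 2*(-58)**2)/(10*(1 + 2*(-58)**2)) = -32 - (-58)*(11 + 2*3364)/(10*(1 + 2*3364)) = -32 - (-58)*(11 + 6728)/(10*(1 + 6728)) = -32 - (-58)*6739/(10*6729) = -32 - 1*(-195431/33645) = -32 + 195431/33645 = -881209/33645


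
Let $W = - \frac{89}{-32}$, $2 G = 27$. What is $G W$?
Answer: $\frac{2403}{64} \approx 37.547$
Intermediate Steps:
$G = \frac{27}{2}$ ($G = \frac{1}{2} \cdot 27 = \frac{27}{2} \approx 13.5$)
$W = \frac{89}{32}$ ($W = \left(-89\right) \left(- \frac{1}{32}\right) = \frac{89}{32} \approx 2.7813$)
$G W = \frac{27}{2} \cdot \frac{89}{32} = \frac{2403}{64}$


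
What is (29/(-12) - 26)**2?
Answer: 116281/144 ≈ 807.51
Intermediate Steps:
(29/(-12) - 26)**2 = (29*(-1/12) - 26)**2 = (-29/12 - 26)**2 = (-341/12)**2 = 116281/144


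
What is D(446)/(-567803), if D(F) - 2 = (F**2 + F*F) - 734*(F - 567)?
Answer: -486648/567803 ≈ -0.85707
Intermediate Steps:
D(F) = 416180 - 734*F + 2*F**2 (D(F) = 2 + ((F**2 + F*F) - 734*(F - 567)) = 2 + ((F**2 + F**2) - 734*(-567 + F)) = 2 + (2*F**2 + (416178 - 734*F)) = 2 + (416178 - 734*F + 2*F**2) = 416180 - 734*F + 2*F**2)
D(446)/(-567803) = (416180 - 734*446 + 2*446**2)/(-567803) = (416180 - 327364 + 2*198916)*(-1/567803) = (416180 - 327364 + 397832)*(-1/567803) = 486648*(-1/567803) = -486648/567803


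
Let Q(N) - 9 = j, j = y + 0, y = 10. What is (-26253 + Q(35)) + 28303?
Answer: 2069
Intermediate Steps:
j = 10 (j = 10 + 0 = 10)
Q(N) = 19 (Q(N) = 9 + 10 = 19)
(-26253 + Q(35)) + 28303 = (-26253 + 19) + 28303 = -26234 + 28303 = 2069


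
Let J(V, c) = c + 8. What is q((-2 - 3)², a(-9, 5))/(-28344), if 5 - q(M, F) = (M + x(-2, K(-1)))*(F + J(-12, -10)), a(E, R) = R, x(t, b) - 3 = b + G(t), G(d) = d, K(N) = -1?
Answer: 35/14172 ≈ 0.0024697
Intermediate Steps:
J(V, c) = 8 + c
x(t, b) = 3 + b + t (x(t, b) = 3 + (b + t) = 3 + b + t)
q(M, F) = 5 - M*(-2 + F) (q(M, F) = 5 - (M + (3 - 1 - 2))*(F + (8 - 10)) = 5 - (M + 0)*(F - 2) = 5 - M*(-2 + F))
q((-2 - 3)², a(-9, 5))/(-28344) = (5 + 2*(-2 - 3)² - 1*5*(-2 - 3)²)/(-28344) = (5 + 2*(-5)² - 1*5*(-5)²)*(-1/28344) = (5 + 2*25 - 1*5*25)*(-1/28344) = (5 + 50 - 125)*(-1/28344) = -70*(-1/28344) = 35/14172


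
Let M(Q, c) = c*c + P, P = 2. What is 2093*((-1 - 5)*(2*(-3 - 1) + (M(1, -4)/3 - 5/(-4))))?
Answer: 18837/2 ≈ 9418.5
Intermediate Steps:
M(Q, c) = 2 + c² (M(Q, c) = c*c + 2 = c² + 2 = 2 + c²)
2093*((-1 - 5)*(2*(-3 - 1) + (M(1, -4)/3 - 5/(-4)))) = 2093*((-1 - 5)*(2*(-3 - 1) + ((2 + (-4)²)/3 - 5/(-4)))) = 2093*(-6*(2*(-4) + ((2 + 16)*(⅓) - 5*(-¼)))) = 2093*(-6*(-8 + (18*(⅓) + 5/4))) = 2093*(-6*(-8 + (6 + 5/4))) = 2093*(-6*(-8 + 29/4)) = 2093*(-6*(-¾)) = 2093*(9/2) = 18837/2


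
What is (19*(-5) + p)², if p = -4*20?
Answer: 30625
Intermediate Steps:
p = -80
(19*(-5) + p)² = (19*(-5) - 80)² = (-95 - 80)² = (-175)² = 30625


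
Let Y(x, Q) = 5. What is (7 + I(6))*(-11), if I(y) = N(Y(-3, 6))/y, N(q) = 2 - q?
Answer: -143/2 ≈ -71.500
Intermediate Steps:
I(y) = -3/y (I(y) = (2 - 1*5)/y = (2 - 5)/y = -3/y)
(7 + I(6))*(-11) = (7 - 3/6)*(-11) = (7 - 3*⅙)*(-11) = (7 - ½)*(-11) = (13/2)*(-11) = -143/2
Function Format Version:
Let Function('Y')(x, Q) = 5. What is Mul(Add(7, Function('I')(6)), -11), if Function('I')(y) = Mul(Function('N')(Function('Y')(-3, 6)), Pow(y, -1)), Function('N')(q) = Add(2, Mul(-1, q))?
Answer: Rational(-143, 2) ≈ -71.500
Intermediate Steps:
Function('I')(y) = Mul(-3, Pow(y, -1)) (Function('I')(y) = Mul(Add(2, Mul(-1, 5)), Pow(y, -1)) = Mul(Add(2, -5), Pow(y, -1)) = Mul(-3, Pow(y, -1)))
Mul(Add(7, Function('I')(6)), -11) = Mul(Add(7, Mul(-3, Pow(6, -1))), -11) = Mul(Add(7, Mul(-3, Rational(1, 6))), -11) = Mul(Add(7, Rational(-1, 2)), -11) = Mul(Rational(13, 2), -11) = Rational(-143, 2)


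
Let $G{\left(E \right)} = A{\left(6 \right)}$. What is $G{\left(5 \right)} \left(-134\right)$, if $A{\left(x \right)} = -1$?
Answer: $134$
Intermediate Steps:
$G{\left(E \right)} = -1$
$G{\left(5 \right)} \left(-134\right) = \left(-1\right) \left(-134\right) = 134$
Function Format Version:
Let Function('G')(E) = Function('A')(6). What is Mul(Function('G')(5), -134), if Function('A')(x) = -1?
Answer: 134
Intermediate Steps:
Function('G')(E) = -1
Mul(Function('G')(5), -134) = Mul(-1, -134) = 134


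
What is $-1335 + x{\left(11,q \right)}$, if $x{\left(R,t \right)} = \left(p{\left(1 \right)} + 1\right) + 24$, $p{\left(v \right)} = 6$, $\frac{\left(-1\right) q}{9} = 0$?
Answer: $-1304$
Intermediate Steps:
$q = 0$ ($q = \left(-9\right) 0 = 0$)
$x{\left(R,t \right)} = 31$ ($x{\left(R,t \right)} = \left(6 + 1\right) + 24 = 7 + 24 = 31$)
$-1335 + x{\left(11,q \right)} = -1335 + 31 = -1304$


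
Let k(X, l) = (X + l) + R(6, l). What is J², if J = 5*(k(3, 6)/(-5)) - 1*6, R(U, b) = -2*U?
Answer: 9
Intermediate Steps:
k(X, l) = -12 + X + l (k(X, l) = (X + l) - 2*6 = (X + l) - 12 = -12 + X + l)
J = -3 (J = 5*((-12 + 3 + 6)/(-5)) - 1*6 = 5*(-3*(-⅕)) - 6 = 5*(⅗) - 6 = 3 - 6 = -3)
J² = (-3)² = 9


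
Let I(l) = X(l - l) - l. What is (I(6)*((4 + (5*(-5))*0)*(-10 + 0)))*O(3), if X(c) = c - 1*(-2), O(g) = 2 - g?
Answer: -160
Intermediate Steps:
X(c) = 2 + c (X(c) = c + 2 = 2 + c)
I(l) = 2 - l (I(l) = (2 + (l - l)) - l = (2 + 0) - l = 2 - l)
(I(6)*((4 + (5*(-5))*0)*(-10 + 0)))*O(3) = ((2 - 1*6)*((4 + (5*(-5))*0)*(-10 + 0)))*(2 - 1*3) = ((2 - 6)*((4 - 25*0)*(-10)))*(2 - 3) = -4*(4 + 0)*(-10)*(-1) = -16*(-10)*(-1) = -4*(-40)*(-1) = 160*(-1) = -160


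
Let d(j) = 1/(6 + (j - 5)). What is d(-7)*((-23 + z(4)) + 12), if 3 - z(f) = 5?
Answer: 13/6 ≈ 2.1667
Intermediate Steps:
d(j) = 1/(1 + j) (d(j) = 1/(6 + (-5 + j)) = 1/(1 + j))
z(f) = -2 (z(f) = 3 - 1*5 = 3 - 5 = -2)
d(-7)*((-23 + z(4)) + 12) = ((-23 - 2) + 12)/(1 - 7) = (-25 + 12)/(-6) = -⅙*(-13) = 13/6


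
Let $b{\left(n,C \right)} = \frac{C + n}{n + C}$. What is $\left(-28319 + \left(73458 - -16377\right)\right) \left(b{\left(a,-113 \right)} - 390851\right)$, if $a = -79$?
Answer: $-24043528600$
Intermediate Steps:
$b{\left(n,C \right)} = 1$ ($b{\left(n,C \right)} = \frac{C + n}{C + n} = 1$)
$\left(-28319 + \left(73458 - -16377\right)\right) \left(b{\left(a,-113 \right)} - 390851\right) = \left(-28319 + \left(73458 - -16377\right)\right) \left(1 - 390851\right) = \left(-28319 + \left(73458 + 16377\right)\right) \left(-390850\right) = \left(-28319 + 89835\right) \left(-390850\right) = 61516 \left(-390850\right) = -24043528600$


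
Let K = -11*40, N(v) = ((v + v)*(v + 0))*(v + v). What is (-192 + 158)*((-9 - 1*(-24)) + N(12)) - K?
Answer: -235078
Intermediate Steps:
N(v) = 4*v**3 (N(v) = ((2*v)*v)*(2*v) = (2*v**2)*(2*v) = 4*v**3)
K = -440
(-192 + 158)*((-9 - 1*(-24)) + N(12)) - K = (-192 + 158)*((-9 - 1*(-24)) + 4*12**3) - 1*(-440) = -34*((-9 + 24) + 4*1728) + 440 = -34*(15 + 6912) + 440 = -34*6927 + 440 = -235518 + 440 = -235078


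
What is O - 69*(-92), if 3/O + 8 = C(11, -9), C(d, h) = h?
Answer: 107913/17 ≈ 6347.8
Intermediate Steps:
O = -3/17 (O = 3/(-8 - 9) = 3/(-17) = 3*(-1/17) = -3/17 ≈ -0.17647)
O - 69*(-92) = -3/17 - 69*(-92) = -3/17 + 6348 = 107913/17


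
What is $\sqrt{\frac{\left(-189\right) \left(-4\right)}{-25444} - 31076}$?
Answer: $\frac{5 i \sqrt{50296331585}}{6361} \approx 176.28 i$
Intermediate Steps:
$\sqrt{\frac{\left(-189\right) \left(-4\right)}{-25444} - 31076} = \sqrt{756 \left(- \frac{1}{25444}\right) - 31076} = \sqrt{- \frac{189}{6361} - 31076} = \sqrt{- \frac{197674625}{6361}} = \frac{5 i \sqrt{50296331585}}{6361}$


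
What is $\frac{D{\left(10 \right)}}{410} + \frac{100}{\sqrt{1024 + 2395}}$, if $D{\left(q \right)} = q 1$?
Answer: $\frac{1}{41} + \frac{100 \sqrt{3419}}{3419} \approx 1.7346$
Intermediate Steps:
$D{\left(q \right)} = q$
$\frac{D{\left(10 \right)}}{410} + \frac{100}{\sqrt{1024 + 2395}} = \frac{10}{410} + \frac{100}{\sqrt{1024 + 2395}} = 10 \cdot \frac{1}{410} + \frac{100}{\sqrt{3419}} = \frac{1}{41} + 100 \frac{\sqrt{3419}}{3419} = \frac{1}{41} + \frac{100 \sqrt{3419}}{3419}$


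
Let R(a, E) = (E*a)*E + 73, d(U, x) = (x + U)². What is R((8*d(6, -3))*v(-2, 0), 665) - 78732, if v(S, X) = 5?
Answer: 159122341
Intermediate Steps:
d(U, x) = (U + x)²
R(a, E) = 73 + a*E² (R(a, E) = a*E² + 73 = 73 + a*E²)
R((8*d(6, -3))*v(-2, 0), 665) - 78732 = (73 + ((8*(6 - 3)²)*5)*665²) - 78732 = (73 + ((8*3²)*5)*442225) - 78732 = (73 + ((8*9)*5)*442225) - 78732 = (73 + (72*5)*442225) - 78732 = (73 + 360*442225) - 78732 = (73 + 159201000) - 78732 = 159201073 - 78732 = 159122341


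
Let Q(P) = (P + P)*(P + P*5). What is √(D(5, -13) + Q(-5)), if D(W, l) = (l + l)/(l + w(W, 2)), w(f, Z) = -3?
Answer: √4826/4 ≈ 17.367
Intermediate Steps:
Q(P) = 12*P² (Q(P) = (2*P)*(P + 5*P) = (2*P)*(6*P) = 12*P²)
D(W, l) = 2*l/(-3 + l) (D(W, l) = (l + l)/(l - 3) = (2*l)/(-3 + l) = 2*l/(-3 + l))
√(D(5, -13) + Q(-5)) = √(2*(-13)/(-3 - 13) + 12*(-5)²) = √(2*(-13)/(-16) + 12*25) = √(2*(-13)*(-1/16) + 300) = √(13/8 + 300) = √(2413/8) = √4826/4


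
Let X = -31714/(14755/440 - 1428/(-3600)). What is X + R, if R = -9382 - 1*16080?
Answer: -5911349066/223943 ≈ -26397.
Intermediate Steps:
R = -25462 (R = -9382 - 16080 = -25462)
X = -209312400/223943 (X = -31714/(14755*(1/440) - 1428*(-1/3600)) = -31714/(2951/88 + 119/300) = -31714/223943/6600 = -31714*6600/223943 = -209312400/223943 ≈ -934.67)
X + R = -209312400/223943 - 25462 = -5911349066/223943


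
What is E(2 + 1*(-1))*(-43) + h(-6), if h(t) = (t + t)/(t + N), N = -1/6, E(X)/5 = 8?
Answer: -63568/37 ≈ -1718.1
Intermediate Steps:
E(X) = 40 (E(X) = 5*8 = 40)
N = -⅙ (N = -1*⅙ = -⅙ ≈ -0.16667)
h(t) = 2*t/(-⅙ + t) (h(t) = (t + t)/(t - ⅙) = (2*t)/(-⅙ + t) = 2*t/(-⅙ + t))
E(2 + 1*(-1))*(-43) + h(-6) = 40*(-43) + 12*(-6)/(-1 + 6*(-6)) = -1720 + 12*(-6)/(-1 - 36) = -1720 + 12*(-6)/(-37) = -1720 + 12*(-6)*(-1/37) = -1720 + 72/37 = -63568/37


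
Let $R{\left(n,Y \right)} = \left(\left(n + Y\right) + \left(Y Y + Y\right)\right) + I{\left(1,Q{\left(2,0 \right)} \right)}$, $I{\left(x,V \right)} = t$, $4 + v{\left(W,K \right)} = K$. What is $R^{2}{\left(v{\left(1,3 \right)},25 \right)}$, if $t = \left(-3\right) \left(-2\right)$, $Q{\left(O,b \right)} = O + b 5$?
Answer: $462400$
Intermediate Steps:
$Q{\left(O,b \right)} = O + 5 b$
$v{\left(W,K \right)} = -4 + K$
$t = 6$
$I{\left(x,V \right)} = 6$
$R{\left(n,Y \right)} = 6 + n + Y^{2} + 2 Y$ ($R{\left(n,Y \right)} = \left(\left(n + Y\right) + \left(Y Y + Y\right)\right) + 6 = \left(\left(Y + n\right) + \left(Y^{2} + Y\right)\right) + 6 = \left(\left(Y + n\right) + \left(Y + Y^{2}\right)\right) + 6 = \left(n + Y^{2} + 2 Y\right) + 6 = 6 + n + Y^{2} + 2 Y$)
$R^{2}{\left(v{\left(1,3 \right)},25 \right)} = \left(6 + \left(-4 + 3\right) + 25^{2} + 2 \cdot 25\right)^{2} = \left(6 - 1 + 625 + 50\right)^{2} = 680^{2} = 462400$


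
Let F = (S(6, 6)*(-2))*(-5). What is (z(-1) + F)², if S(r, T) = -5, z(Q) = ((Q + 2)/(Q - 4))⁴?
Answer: 976500001/390625 ≈ 2499.8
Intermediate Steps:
z(Q) = (2 + Q)⁴/(-4 + Q)⁴ (z(Q) = ((2 + Q)/(-4 + Q))⁴ = (2 + Q)⁴/(-4 + Q)⁴)
F = -50 (F = -5*(-2)*(-5) = 10*(-5) = -50)
(z(-1) + F)² = ((2 - 1)⁴/(-4 - 1)⁴ - 50)² = (1⁴/(-5)⁴ - 50)² = ((1/625)*1 - 50)² = (1/625 - 50)² = (-31249/625)² = 976500001/390625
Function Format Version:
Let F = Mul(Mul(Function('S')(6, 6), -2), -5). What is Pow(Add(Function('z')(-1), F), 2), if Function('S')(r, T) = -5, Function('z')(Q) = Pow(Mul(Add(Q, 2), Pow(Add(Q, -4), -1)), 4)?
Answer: Rational(976500001, 390625) ≈ 2499.8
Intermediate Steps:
Function('z')(Q) = Mul(Pow(Add(-4, Q), -4), Pow(Add(2, Q), 4)) (Function('z')(Q) = Pow(Mul(Add(2, Q), Pow(Add(-4, Q), -1)), 4) = Pow(Mul(Pow(Add(-4, Q), -1), Add(2, Q)), 4) = Mul(Pow(Add(-4, Q), -4), Pow(Add(2, Q), 4)))
F = -50 (F = Mul(Mul(-5, -2), -5) = Mul(10, -5) = -50)
Pow(Add(Function('z')(-1), F), 2) = Pow(Add(Mul(Pow(Add(-4, -1), -4), Pow(Add(2, -1), 4)), -50), 2) = Pow(Add(Mul(Pow(-5, -4), Pow(1, 4)), -50), 2) = Pow(Add(Mul(Rational(1, 625), 1), -50), 2) = Pow(Add(Rational(1, 625), -50), 2) = Pow(Rational(-31249, 625), 2) = Rational(976500001, 390625)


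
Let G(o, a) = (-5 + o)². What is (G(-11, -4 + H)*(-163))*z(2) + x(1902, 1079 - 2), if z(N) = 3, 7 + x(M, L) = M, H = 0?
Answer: -123289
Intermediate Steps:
x(M, L) = -7 + M
(G(-11, -4 + H)*(-163))*z(2) + x(1902, 1079 - 2) = ((-5 - 11)²*(-163))*3 + (-7 + 1902) = ((-16)²*(-163))*3 + 1895 = (256*(-163))*3 + 1895 = -41728*3 + 1895 = -125184 + 1895 = -123289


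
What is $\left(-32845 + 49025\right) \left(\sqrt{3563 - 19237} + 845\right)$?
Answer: $13672100 + 16180 i \sqrt{15674} \approx 1.3672 \cdot 10^{7} + 2.0257 \cdot 10^{6} i$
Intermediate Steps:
$\left(-32845 + 49025\right) \left(\sqrt{3563 - 19237} + 845\right) = 16180 \left(\sqrt{-15674} + 845\right) = 16180 \left(i \sqrt{15674} + 845\right) = 16180 \left(845 + i \sqrt{15674}\right) = 13672100 + 16180 i \sqrt{15674}$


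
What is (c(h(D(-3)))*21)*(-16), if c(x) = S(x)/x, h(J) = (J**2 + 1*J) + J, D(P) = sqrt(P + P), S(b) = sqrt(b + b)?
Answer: -112*2**(1/4)*3**(3/4)/sqrt(-sqrt(6) + 2*I) ≈ -57.317 + 160.82*I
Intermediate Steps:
S(b) = sqrt(2)*sqrt(b) (S(b) = sqrt(2*b) = sqrt(2)*sqrt(b))
D(P) = sqrt(2)*sqrt(P) (D(P) = sqrt(2*P) = sqrt(2)*sqrt(P))
h(J) = J**2 + 2*J (h(J) = (J**2 + J) + J = (J + J**2) + J = J**2 + 2*J)
c(x) = sqrt(2)/sqrt(x) (c(x) = (sqrt(2)*sqrt(x))/x = sqrt(2)/sqrt(x))
(c(h(D(-3)))*21)*(-16) = ((sqrt(2)/sqrt((sqrt(2)*sqrt(-3))*(2 + sqrt(2)*sqrt(-3))))*21)*(-16) = ((sqrt(2)/sqrt((sqrt(2)*(I*sqrt(3)))*(2 + sqrt(2)*(I*sqrt(3)))))*21)*(-16) = ((sqrt(2)/sqrt((I*sqrt(6))*(2 + I*sqrt(6))))*21)*(-16) = ((sqrt(2)/sqrt(I*sqrt(6)*(2 + I*sqrt(6))))*21)*(-16) = ((sqrt(2)*(6**(3/4)/(6*sqrt(I*(2 + I*sqrt(6))))))*21)*(-16) = ((2**(1/4)*3**(3/4)/(3*sqrt(I*(2 + I*sqrt(6)))))*21)*(-16) = (7*2**(1/4)*3**(3/4)/sqrt(I*(2 + I*sqrt(6))))*(-16) = -112*2**(1/4)*3**(3/4)/sqrt(I*(2 + I*sqrt(6)))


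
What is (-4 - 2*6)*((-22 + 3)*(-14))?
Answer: -4256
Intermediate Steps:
(-4 - 2*6)*((-22 + 3)*(-14)) = (-4 - 12)*(-19*(-14)) = -16*266 = -4256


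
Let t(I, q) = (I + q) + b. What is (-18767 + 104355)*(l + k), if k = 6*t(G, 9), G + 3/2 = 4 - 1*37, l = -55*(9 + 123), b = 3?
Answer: -632923260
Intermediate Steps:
l = -7260 (l = -55*132 = -7260)
G = -69/2 (G = -3/2 + (4 - 1*37) = -3/2 + (4 - 37) = -3/2 - 33 = -69/2 ≈ -34.500)
t(I, q) = 3 + I + q (t(I, q) = (I + q) + 3 = 3 + I + q)
k = -135 (k = 6*(3 - 69/2 + 9) = 6*(-45/2) = -135)
(-18767 + 104355)*(l + k) = (-18767 + 104355)*(-7260 - 135) = 85588*(-7395) = -632923260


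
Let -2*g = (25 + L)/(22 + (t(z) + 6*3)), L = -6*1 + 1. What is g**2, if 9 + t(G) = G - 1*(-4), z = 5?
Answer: 1/16 ≈ 0.062500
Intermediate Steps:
t(G) = -5 + G (t(G) = -9 + (G - 1*(-4)) = -9 + (G + 4) = -9 + (4 + G) = -5 + G)
L = -5 (L = -6 + 1 = -5)
g = -1/4 (g = -(25 - 5)/(2*(22 + ((-5 + 5) + 6*3))) = -10/(22 + (0 + 18)) = -10/(22 + 18) = -10/40 = -1/2*1/2 = -1/4 ≈ -0.25000)
g**2 = (-1/4)**2 = 1/16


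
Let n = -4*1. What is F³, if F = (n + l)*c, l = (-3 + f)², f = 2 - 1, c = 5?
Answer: 0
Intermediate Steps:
f = 1
n = -4
l = 4 (l = (-3 + 1)² = (-2)² = 4)
F = 0 (F = (-4 + 4)*5 = 0*5 = 0)
F³ = 0³ = 0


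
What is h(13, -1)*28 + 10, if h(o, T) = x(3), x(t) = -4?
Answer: -102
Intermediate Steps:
h(o, T) = -4
h(13, -1)*28 + 10 = -4*28 + 10 = -112 + 10 = -102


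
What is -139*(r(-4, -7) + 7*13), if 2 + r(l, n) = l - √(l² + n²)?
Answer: -11815 + 139*√65 ≈ -10694.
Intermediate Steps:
r(l, n) = -2 + l - √(l² + n²) (r(l, n) = -2 + (l - √(l² + n²)) = -2 + l - √(l² + n²))
-139*(r(-4, -7) + 7*13) = -139*((-2 - 4 - √((-4)² + (-7)²)) + 7*13) = -139*((-2 - 4 - √(16 + 49)) + 91) = -139*((-2 - 4 - √65) + 91) = -139*((-6 - √65) + 91) = -139*(85 - √65) = -11815 + 139*√65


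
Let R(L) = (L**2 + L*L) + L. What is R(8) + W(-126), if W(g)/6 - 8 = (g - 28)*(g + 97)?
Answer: 26980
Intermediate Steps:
R(L) = L + 2*L**2 (R(L) = (L**2 + L**2) + L = 2*L**2 + L = L + 2*L**2)
W(g) = 48 + 6*(-28 + g)*(97 + g) (W(g) = 48 + 6*((g - 28)*(g + 97)) = 48 + 6*((-28 + g)*(97 + g)) = 48 + 6*(-28 + g)*(97 + g))
R(8) + W(-126) = 8*(1 + 2*8) + (-16248 + 6*(-126)**2 + 414*(-126)) = 8*(1 + 16) + (-16248 + 6*15876 - 52164) = 8*17 + (-16248 + 95256 - 52164) = 136 + 26844 = 26980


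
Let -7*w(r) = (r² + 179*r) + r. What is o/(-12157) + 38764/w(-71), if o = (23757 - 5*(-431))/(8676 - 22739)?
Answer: 1131485620196/32270476889 ≈ 35.063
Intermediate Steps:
w(r) = -180*r/7 - r²/7 (w(r) = -((r² + 179*r) + r)/7 = -(r² + 180*r)/7 = -180*r/7 - r²/7)
o = -632/343 (o = (23757 + 2155)/(-14063) = 25912*(-1/14063) = -632/343 ≈ -1.8426)
o/(-12157) + 38764/w(-71) = -632/343/(-12157) + 38764/((-⅐*(-71)*(180 - 71))) = -632/343*(-1/12157) + 38764/((-⅐*(-71)*109)) = 632/4169851 + 38764/(7739/7) = 632/4169851 + 38764*(7/7739) = 632/4169851 + 271348/7739 = 1131485620196/32270476889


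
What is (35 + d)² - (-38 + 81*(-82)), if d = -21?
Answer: 6876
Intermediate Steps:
(35 + d)² - (-38 + 81*(-82)) = (35 - 21)² - (-38 + 81*(-82)) = 14² - (-38 - 6642) = 196 - 1*(-6680) = 196 + 6680 = 6876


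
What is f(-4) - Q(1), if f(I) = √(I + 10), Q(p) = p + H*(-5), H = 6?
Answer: 29 + √6 ≈ 31.449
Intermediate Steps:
Q(p) = -30 + p (Q(p) = p + 6*(-5) = p - 30 = -30 + p)
f(I) = √(10 + I)
f(-4) - Q(1) = √(10 - 4) - (-30 + 1) = √6 - 1*(-29) = √6 + 29 = 29 + √6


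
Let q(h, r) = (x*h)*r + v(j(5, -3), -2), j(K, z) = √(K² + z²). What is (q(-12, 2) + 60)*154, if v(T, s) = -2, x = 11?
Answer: -31724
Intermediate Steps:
q(h, r) = -2 + 11*h*r (q(h, r) = (11*h)*r - 2 = 11*h*r - 2 = -2 + 11*h*r)
(q(-12, 2) + 60)*154 = ((-2 + 11*(-12)*2) + 60)*154 = ((-2 - 264) + 60)*154 = (-266 + 60)*154 = -206*154 = -31724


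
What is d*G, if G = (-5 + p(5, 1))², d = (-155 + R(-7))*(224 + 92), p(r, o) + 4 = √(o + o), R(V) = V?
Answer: -4248936 + 921456*√2 ≈ -2.9458e+6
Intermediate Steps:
p(r, o) = -4 + √2*√o (p(r, o) = -4 + √(o + o) = -4 + √(2*o) = -4 + √2*√o)
d = -51192 (d = (-155 - 7)*(224 + 92) = -162*316 = -51192)
G = (-9 + √2)² (G = (-5 + (-4 + √2*√1))² = (-5 + (-4 + √2*1))² = (-5 + (-4 + √2))² = (-9 + √2)² ≈ 57.544)
d*G = -51192*(9 - √2)²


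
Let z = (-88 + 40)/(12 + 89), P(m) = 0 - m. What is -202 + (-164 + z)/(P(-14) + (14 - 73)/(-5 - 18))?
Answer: -8155238/38481 ≈ -211.93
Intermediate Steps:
P(m) = -m
z = -48/101 ≈ -0.47525
-202 + (-164 + z)/(P(-14) + (14 - 73)/(-5 - 18)) = -202 + (-164 - 48/101)/(-1*(-14) + (14 - 73)/(-5 - 18)) = -202 - 16612/(101*(14 - 59/(-23))) = -202 - 16612/(101*(14 - 59*(-1/23))) = -202 - 16612/(101*(14 + 59/23)) = -202 - 16612/(101*381/23) = -202 - 16612/101*23/381 = -202 - 382076/38481 = -8155238/38481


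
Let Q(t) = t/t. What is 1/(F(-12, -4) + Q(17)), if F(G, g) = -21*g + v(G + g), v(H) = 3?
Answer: 1/88 ≈ 0.011364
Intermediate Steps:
Q(t) = 1
F(G, g) = 3 - 21*g (F(G, g) = -21*g + 3 = 3 - 21*g)
1/(F(-12, -4) + Q(17)) = 1/((3 - 21*(-4)) + 1) = 1/((3 + 84) + 1) = 1/(87 + 1) = 1/88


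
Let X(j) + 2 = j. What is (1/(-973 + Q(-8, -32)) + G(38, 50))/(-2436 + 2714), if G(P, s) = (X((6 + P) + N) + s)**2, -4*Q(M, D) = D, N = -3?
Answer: 3821882/134135 ≈ 28.493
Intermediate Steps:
Q(M, D) = -D/4
X(j) = -2 + j
G(P, s) = (1 + P + s)**2 (G(P, s) = ((-2 + ((6 + P) - 3)) + s)**2 = ((-2 + (3 + P)) + s)**2 = ((1 + P) + s)**2 = (1 + P + s)**2)
(1/(-973 + Q(-8, -32)) + G(38, 50))/(-2436 + 2714) = (1/(-973 - 1/4*(-32)) + (1 + 38 + 50)**2)/(-2436 + 2714) = (1/(-973 + 8) + 89**2)/278 = (1/(-965) + 7921)*(1/278) = (-1/965 + 7921)*(1/278) = (7643764/965)*(1/278) = 3821882/134135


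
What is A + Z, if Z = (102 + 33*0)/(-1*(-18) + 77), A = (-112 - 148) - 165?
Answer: -40273/95 ≈ -423.93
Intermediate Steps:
A = -425 (A = -260 - 165 = -425)
Z = 102/95 (Z = (102 + 0)/(18 + 77) = 102/95 ≈ 1.0737)
A + Z = -425 + 102/95 = -40273/95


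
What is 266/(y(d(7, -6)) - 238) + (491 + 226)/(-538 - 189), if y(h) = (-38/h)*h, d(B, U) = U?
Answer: -195637/100326 ≈ -1.9500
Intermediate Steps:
y(h) = -38
266/(y(d(7, -6)) - 238) + (491 + 226)/(-538 - 189) = 266/(-38 - 238) + (491 + 226)/(-538 - 189) = 266/(-276) + 717/(-727) = 266*(-1/276) + 717*(-1/727) = -133/138 - 717/727 = -195637/100326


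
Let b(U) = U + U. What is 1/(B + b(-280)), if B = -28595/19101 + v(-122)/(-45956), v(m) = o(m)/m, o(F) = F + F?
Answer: -438902778/246442630691 ≈ -0.0017810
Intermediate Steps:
o(F) = 2*F
v(m) = 2 (v(m) = (2*m)/m = 2)
b(U) = 2*U
B = -657075011/438902778 (B = -28595/19101 + 2/(-45956) = -28595*1/19101 + 2*(-1/45956) = -28595/19101 - 1/22978 = -657075011/438902778 ≈ -1.4971)
1/(B + b(-280)) = 1/(-657075011/438902778 + 2*(-280)) = 1/(-657075011/438902778 - 560) = 1/(-246442630691/438902778) = -438902778/246442630691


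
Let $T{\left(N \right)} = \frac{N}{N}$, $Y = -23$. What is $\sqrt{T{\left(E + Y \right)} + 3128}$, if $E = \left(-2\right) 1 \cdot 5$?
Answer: $\sqrt{3129} \approx 55.937$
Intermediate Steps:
$E = -10$ ($E = \left(-2\right) 5 = -10$)
$T{\left(N \right)} = 1$
$\sqrt{T{\left(E + Y \right)} + 3128} = \sqrt{1 + 3128} = \sqrt{3129}$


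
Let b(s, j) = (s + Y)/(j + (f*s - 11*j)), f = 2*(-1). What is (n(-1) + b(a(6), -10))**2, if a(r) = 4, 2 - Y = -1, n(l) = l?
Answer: 7225/8464 ≈ 0.85361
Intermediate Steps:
f = -2
Y = 3 (Y = 2 - 1*(-1) = 2 + 1 = 3)
b(s, j) = (3 + s)/(-10*j - 2*s) (b(s, j) = (s + 3)/(j + (-2*s - 11*j)) = (3 + s)/(j + (-11*j - 2*s)) = (3 + s)/(-10*j - 2*s))
(n(-1) + b(a(6), -10))**2 = (-1 + (-3 - 1*4)/(2*(4 + 5*(-10))))**2 = (-1 + (-3 - 4)/(2*(4 - 50)))**2 = (-1 + (1/2)*(-7)/(-46))**2 = (-1 + (1/2)*(-1/46)*(-7))**2 = (-1 + 7/92)**2 = (-85/92)**2 = 7225/8464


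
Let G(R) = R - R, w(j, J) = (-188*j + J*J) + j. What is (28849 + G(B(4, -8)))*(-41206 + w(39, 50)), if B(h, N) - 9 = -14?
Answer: -1327025151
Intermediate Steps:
B(h, N) = -5 (B(h, N) = 9 - 14 = -5)
w(j, J) = J**2 - 187*j (w(j, J) = (-188*j + J**2) + j = (J**2 - 188*j) + j = J**2 - 187*j)
G(R) = 0
(28849 + G(B(4, -8)))*(-41206 + w(39, 50)) = (28849 + 0)*(-41206 + (50**2 - 187*39)) = 28849*(-41206 + (2500 - 7293)) = 28849*(-41206 - 4793) = 28849*(-45999) = -1327025151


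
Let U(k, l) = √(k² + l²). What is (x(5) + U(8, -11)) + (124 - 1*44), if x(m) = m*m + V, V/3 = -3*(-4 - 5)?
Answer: 186 + √185 ≈ 199.60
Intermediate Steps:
V = 81 (V = 3*(-3*(-4 - 5)) = 3*(-3*(-9)) = 3*27 = 81)
x(m) = 81 + m² (x(m) = m*m + 81 = m² + 81 = 81 + m²)
(x(5) + U(8, -11)) + (124 - 1*44) = ((81 + 5²) + √(8² + (-11)²)) + (124 - 1*44) = ((81 + 25) + √(64 + 121)) + (124 - 44) = (106 + √185) + 80 = 186 + √185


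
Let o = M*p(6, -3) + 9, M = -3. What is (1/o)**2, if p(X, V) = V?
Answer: 1/324 ≈ 0.0030864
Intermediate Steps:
o = 18 (o = -3*(-3) + 9 = 9 + 9 = 18)
(1/o)**2 = (1/18)**2 = 1/324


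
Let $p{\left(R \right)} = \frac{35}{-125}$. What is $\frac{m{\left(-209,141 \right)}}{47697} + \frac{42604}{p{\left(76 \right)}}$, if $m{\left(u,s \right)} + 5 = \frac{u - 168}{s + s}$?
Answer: $- \frac{14326185077909}{94153878} \approx -1.5216 \cdot 10^{5}$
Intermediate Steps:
$m{\left(u,s \right)} = -5 + \frac{-168 + u}{2 s}$ ($m{\left(u,s \right)} = -5 + \frac{u - 168}{s + s} = -5 + \frac{-168 + u}{2 s}$)
$p{\left(R \right)} = - \frac{7}{25}$ ($p{\left(R \right)} = 35 \left(- \frac{1}{125}\right) = - \frac{7}{25}$)
$\frac{m{\left(-209,141 \right)}}{47697} + \frac{42604}{p{\left(76 \right)}} = \frac{\frac{1}{2} \cdot \frac{1}{141} \left(-168 - 209 - 1410\right)}{47697} + \frac{42604}{- \frac{7}{25}} = \frac{1}{2} \cdot \frac{1}{141} \left(-168 - 209 - 1410\right) \frac{1}{47697} + 42604 \left(- \frac{25}{7}\right) = \frac{1}{2} \cdot \frac{1}{141} \left(-1787\right) \frac{1}{47697} - \frac{1065100}{7} = \left(- \frac{1787}{282}\right) \frac{1}{47697} - \frac{1065100}{7} = - \frac{1787}{13450554} - \frac{1065100}{7} = - \frac{14326185077909}{94153878}$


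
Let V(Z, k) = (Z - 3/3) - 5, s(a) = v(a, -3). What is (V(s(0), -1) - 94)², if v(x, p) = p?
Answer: 10609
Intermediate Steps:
s(a) = -3
V(Z, k) = -6 + Z (V(Z, k) = (Z - 3*⅓) - 5 = (Z - 1) - 5 = (-1 + Z) - 5 = -6 + Z)
(V(s(0), -1) - 94)² = ((-6 - 3) - 94)² = (-9 - 94)² = (-103)² = 10609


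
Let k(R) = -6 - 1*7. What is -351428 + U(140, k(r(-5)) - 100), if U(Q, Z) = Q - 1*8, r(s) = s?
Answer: -351296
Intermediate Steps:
k(R) = -13 (k(R) = -6 - 7 = -13)
U(Q, Z) = -8 + Q (U(Q, Z) = Q - 8 = -8 + Q)
-351428 + U(140, k(r(-5)) - 100) = -351428 + (-8 + 140) = -351428 + 132 = -351296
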